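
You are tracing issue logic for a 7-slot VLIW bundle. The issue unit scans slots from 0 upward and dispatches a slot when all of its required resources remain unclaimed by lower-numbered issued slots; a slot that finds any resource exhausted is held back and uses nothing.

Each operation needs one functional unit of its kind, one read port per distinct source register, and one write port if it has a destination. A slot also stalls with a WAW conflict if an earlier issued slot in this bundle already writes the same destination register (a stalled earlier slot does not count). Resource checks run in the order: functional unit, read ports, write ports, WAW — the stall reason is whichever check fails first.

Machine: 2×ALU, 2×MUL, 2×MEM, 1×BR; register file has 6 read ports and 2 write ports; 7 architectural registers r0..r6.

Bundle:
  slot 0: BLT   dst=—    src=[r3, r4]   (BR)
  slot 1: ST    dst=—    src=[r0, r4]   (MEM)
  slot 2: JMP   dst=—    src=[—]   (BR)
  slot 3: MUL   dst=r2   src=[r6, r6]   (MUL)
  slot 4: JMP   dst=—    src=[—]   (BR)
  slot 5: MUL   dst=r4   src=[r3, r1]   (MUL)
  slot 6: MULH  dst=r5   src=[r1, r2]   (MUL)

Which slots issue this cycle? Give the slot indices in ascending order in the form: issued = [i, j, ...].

issued = [0, 1, 3]

[0] BR needs rd=2 wr=0: ok; after: ALU=2 MUL=2 MEM=2 BR=0, R=4, W=2
[1] MEM needs rd=2 wr=0: ok; after: ALU=2 MUL=2 MEM=1 BR=0, R=2, W=2
[2] BR needs rd=0 wr=0: FU; after: ALU=2 MUL=2 MEM=1 BR=0, R=2, W=2
[3] MUL needs rd=1 wr=1: ok; after: ALU=2 MUL=1 MEM=1 BR=0, R=1, W=1
[4] BR needs rd=0 wr=0: FU; after: ALU=2 MUL=1 MEM=1 BR=0, R=1, W=1
[5] MUL needs rd=2 wr=1: RD_PORT; after: ALU=2 MUL=1 MEM=1 BR=0, R=1, W=1
[6] MUL needs rd=2 wr=1: RD_PORT; after: ALU=2 MUL=1 MEM=1 BR=0, R=1, W=1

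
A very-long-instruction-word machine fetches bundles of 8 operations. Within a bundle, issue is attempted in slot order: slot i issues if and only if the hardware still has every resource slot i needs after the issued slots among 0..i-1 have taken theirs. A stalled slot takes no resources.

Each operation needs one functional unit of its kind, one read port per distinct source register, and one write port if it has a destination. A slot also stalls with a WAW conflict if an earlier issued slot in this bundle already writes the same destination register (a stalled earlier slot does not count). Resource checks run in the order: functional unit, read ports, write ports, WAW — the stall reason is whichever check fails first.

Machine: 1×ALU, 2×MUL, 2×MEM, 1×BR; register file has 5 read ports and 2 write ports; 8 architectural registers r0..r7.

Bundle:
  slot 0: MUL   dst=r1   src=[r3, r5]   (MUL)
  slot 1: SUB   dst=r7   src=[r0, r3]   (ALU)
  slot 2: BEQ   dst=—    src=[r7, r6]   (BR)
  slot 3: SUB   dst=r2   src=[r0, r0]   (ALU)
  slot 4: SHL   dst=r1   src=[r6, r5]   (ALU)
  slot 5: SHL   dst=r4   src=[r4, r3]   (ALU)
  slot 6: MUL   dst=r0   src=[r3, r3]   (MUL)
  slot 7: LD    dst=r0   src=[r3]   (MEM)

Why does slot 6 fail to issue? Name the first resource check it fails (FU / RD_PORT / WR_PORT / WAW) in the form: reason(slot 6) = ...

reason(slot 6) = WR_PORT

[0] MUL needs rd=2 wr=1: ok; after: ALU=1 MUL=1 MEM=2 BR=1, R=3, W=1
[1] ALU needs rd=2 wr=1: ok; after: ALU=0 MUL=1 MEM=2 BR=1, R=1, W=0
[2] BR needs rd=2 wr=0: RD_PORT; after: ALU=0 MUL=1 MEM=2 BR=1, R=1, W=0
[3] ALU needs rd=1 wr=1: FU; after: ALU=0 MUL=1 MEM=2 BR=1, R=1, W=0
[4] ALU needs rd=2 wr=1: FU; after: ALU=0 MUL=1 MEM=2 BR=1, R=1, W=0
[5] ALU needs rd=2 wr=1: FU; after: ALU=0 MUL=1 MEM=2 BR=1, R=1, W=0
[6] MUL needs rd=1 wr=1: WR_PORT; after: ALU=0 MUL=1 MEM=2 BR=1, R=1, W=0
[7] MEM needs rd=1 wr=1: WR_PORT; after: ALU=0 MUL=1 MEM=2 BR=1, R=1, W=0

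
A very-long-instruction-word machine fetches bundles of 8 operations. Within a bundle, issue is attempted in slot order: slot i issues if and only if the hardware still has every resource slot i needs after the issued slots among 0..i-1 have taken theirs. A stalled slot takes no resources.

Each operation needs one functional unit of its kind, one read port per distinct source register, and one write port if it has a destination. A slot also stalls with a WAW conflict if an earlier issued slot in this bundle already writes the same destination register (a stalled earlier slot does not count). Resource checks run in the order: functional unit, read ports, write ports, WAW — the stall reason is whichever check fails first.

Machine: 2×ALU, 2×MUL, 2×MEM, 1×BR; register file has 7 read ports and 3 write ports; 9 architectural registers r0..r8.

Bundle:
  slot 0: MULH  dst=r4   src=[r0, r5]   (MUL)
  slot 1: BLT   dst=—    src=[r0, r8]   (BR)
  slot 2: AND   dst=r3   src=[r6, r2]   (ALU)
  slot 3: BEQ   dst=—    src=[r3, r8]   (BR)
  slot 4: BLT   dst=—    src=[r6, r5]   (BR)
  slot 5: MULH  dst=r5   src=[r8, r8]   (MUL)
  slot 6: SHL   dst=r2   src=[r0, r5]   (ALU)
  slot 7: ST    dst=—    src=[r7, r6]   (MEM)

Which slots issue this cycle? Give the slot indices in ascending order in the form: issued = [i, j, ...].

issued = [0, 1, 2, 5]

slot 0 (MUL): ISSUE — free A2,Mu1,Ld2,B1 rp5 wp2
slot 1 (BR): ISSUE — free A2,Mu1,Ld2,B0 rp3 wp2
slot 2 (ALU): ISSUE — free A1,Mu1,Ld2,B0 rp1 wp1
slot 3 (BR): stall FU — free A1,Mu1,Ld2,B0 rp1 wp1
slot 4 (BR): stall FU — free A1,Mu1,Ld2,B0 rp1 wp1
slot 5 (MUL): ISSUE — free A1,Mu0,Ld2,B0 rp0 wp0
slot 6 (ALU): stall RD_PORT — free A1,Mu0,Ld2,B0 rp0 wp0
slot 7 (MEM): stall RD_PORT — free A1,Mu0,Ld2,B0 rp0 wp0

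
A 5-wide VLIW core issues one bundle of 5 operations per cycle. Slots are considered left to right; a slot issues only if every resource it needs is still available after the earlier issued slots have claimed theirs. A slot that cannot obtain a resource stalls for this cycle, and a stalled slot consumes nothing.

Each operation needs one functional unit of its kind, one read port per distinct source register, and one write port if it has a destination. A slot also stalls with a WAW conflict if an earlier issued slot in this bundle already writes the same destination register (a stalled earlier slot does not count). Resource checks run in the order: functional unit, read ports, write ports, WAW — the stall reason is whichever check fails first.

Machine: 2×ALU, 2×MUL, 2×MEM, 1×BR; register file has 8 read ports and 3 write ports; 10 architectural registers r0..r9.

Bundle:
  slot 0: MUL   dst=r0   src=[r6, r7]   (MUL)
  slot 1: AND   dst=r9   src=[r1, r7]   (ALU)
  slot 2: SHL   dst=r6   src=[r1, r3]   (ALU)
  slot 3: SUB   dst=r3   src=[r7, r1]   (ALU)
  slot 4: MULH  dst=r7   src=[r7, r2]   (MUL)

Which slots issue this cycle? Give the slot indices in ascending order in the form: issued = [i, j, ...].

(0) want 1×MUL +2rd +1wr — yes → AL2|MU1|ME2|BR1|rd6|wr2
(1) want 1×ALU +2rd +1wr — yes → AL1|MU1|ME2|BR1|rd4|wr1
(2) want 1×ALU +2rd +1wr — yes → AL0|MU1|ME2|BR1|rd2|wr0
(3) want 1×ALU +2rd +1wr — FU → AL0|MU1|ME2|BR1|rd2|wr0
(4) want 1×MUL +2rd +1wr — WR_PORT → AL0|MU1|ME2|BR1|rd2|wr0

issued = [0, 1, 2]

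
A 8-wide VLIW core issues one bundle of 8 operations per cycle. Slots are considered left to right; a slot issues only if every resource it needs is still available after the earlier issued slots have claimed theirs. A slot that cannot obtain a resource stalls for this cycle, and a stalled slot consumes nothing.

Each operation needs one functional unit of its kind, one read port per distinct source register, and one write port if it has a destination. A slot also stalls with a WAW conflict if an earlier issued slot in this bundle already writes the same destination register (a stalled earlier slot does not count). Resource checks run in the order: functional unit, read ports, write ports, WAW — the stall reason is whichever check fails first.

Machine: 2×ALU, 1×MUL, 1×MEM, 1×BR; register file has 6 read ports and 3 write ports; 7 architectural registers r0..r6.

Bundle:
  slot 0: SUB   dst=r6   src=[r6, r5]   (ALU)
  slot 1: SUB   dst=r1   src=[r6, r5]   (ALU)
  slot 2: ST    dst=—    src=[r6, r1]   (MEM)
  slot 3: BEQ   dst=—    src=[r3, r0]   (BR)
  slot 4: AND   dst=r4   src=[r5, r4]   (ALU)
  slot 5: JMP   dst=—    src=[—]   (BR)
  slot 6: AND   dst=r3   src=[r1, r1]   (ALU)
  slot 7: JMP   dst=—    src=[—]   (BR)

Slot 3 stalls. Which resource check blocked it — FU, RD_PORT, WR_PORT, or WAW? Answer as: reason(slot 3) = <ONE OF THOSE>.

slot 0 (ALU): ISSUE — free A1,Mu1,Ld1,B1 rp4 wp2
slot 1 (ALU): ISSUE — free A0,Mu1,Ld1,B1 rp2 wp1
slot 2 (MEM): ISSUE — free A0,Mu1,Ld0,B1 rp0 wp1
slot 3 (BR): stall RD_PORT — free A0,Mu1,Ld0,B1 rp0 wp1
slot 4 (ALU): stall FU — free A0,Mu1,Ld0,B1 rp0 wp1
slot 5 (BR): ISSUE — free A0,Mu1,Ld0,B0 rp0 wp1
slot 6 (ALU): stall FU — free A0,Mu1,Ld0,B0 rp0 wp1
slot 7 (BR): stall FU — free A0,Mu1,Ld0,B0 rp0 wp1

reason(slot 3) = RD_PORT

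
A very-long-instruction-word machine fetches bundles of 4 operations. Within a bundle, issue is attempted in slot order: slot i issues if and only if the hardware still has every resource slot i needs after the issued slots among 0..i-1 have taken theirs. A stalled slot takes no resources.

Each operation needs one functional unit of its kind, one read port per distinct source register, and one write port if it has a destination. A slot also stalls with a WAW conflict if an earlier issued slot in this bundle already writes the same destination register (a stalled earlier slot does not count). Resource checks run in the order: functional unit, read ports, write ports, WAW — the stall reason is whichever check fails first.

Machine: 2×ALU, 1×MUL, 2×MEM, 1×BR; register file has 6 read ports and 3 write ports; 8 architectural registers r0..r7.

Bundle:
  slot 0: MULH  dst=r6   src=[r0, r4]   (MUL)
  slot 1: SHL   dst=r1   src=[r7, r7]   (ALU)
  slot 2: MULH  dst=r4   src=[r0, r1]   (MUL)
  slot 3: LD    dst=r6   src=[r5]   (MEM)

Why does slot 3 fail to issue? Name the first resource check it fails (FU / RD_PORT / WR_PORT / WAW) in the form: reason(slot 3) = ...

[0] MUL needs rd=2 wr=1: ok; after: ALU=2 MUL=0 MEM=2 BR=1, R=4, W=2
[1] ALU needs rd=1 wr=1: ok; after: ALU=1 MUL=0 MEM=2 BR=1, R=3, W=1
[2] MUL needs rd=2 wr=1: FU; after: ALU=1 MUL=0 MEM=2 BR=1, R=3, W=1
[3] MEM needs rd=1 wr=1: WAW; after: ALU=1 MUL=0 MEM=2 BR=1, R=3, W=1

reason(slot 3) = WAW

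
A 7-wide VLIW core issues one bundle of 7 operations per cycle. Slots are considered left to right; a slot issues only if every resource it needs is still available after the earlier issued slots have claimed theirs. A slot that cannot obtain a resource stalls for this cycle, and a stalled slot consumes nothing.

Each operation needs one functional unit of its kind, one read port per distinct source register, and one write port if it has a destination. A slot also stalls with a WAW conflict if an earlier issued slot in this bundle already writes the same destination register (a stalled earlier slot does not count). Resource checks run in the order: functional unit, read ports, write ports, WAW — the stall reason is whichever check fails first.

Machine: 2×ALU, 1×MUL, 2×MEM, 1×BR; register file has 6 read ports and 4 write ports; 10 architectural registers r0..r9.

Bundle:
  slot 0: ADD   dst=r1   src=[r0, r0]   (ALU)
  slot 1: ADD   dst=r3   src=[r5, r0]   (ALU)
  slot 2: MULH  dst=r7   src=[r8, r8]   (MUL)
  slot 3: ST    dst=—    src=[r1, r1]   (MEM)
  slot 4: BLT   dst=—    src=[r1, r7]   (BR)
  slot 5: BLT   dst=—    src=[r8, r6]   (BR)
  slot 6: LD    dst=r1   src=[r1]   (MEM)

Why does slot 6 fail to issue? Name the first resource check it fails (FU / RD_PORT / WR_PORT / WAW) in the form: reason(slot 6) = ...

reason(slot 6) = WAW

slot 0 (ALU): ISSUE — free A1,Mu1,Ld2,B1 rp5 wp3
slot 1 (ALU): ISSUE — free A0,Mu1,Ld2,B1 rp3 wp2
slot 2 (MUL): ISSUE — free A0,Mu0,Ld2,B1 rp2 wp1
slot 3 (MEM): ISSUE — free A0,Mu0,Ld1,B1 rp1 wp1
slot 4 (BR): stall RD_PORT — free A0,Mu0,Ld1,B1 rp1 wp1
slot 5 (BR): stall RD_PORT — free A0,Mu0,Ld1,B1 rp1 wp1
slot 6 (MEM): stall WAW — free A0,Mu0,Ld1,B1 rp1 wp1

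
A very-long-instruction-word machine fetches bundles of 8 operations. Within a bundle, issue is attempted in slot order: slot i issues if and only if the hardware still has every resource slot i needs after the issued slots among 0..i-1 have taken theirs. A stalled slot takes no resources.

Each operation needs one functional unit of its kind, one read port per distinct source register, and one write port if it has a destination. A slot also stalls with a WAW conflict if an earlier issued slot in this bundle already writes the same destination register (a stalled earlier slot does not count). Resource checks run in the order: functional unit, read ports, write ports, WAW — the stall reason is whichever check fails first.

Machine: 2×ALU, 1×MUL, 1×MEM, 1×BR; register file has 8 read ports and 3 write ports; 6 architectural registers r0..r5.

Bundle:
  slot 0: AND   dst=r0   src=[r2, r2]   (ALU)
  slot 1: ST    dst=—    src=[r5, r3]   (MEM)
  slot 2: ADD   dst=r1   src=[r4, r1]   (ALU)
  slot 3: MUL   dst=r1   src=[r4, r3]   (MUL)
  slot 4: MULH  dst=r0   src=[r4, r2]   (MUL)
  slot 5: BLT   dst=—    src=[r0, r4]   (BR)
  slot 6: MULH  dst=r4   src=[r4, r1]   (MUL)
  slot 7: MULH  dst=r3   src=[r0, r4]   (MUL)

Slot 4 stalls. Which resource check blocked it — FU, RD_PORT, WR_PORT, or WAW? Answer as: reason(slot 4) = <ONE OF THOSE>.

#0 ALU src=r2,r2 dispatched  <A:1 Mu:1 Ld:1 B:1 rd:7 wr:2>
#1 MEM src=r5,r3 dispatched  <A:1 Mu:1 Ld:0 B:1 rd:5 wr:2>
#2 ALU src=r4,r1 dispatched  <A:0 Mu:1 Ld:0 B:1 rd:3 wr:1>
#3 MUL src=r4,r3 held:WAW  <A:0 Mu:1 Ld:0 B:1 rd:3 wr:1>
#4 MUL src=r4,r2 held:WAW  <A:0 Mu:1 Ld:0 B:1 rd:3 wr:1>
#5 BR src=r0,r4 dispatched  <A:0 Mu:1 Ld:0 B:0 rd:1 wr:1>
#6 MUL src=r4,r1 held:RD_PORT  <A:0 Mu:1 Ld:0 B:0 rd:1 wr:1>
#7 MUL src=r0,r4 held:RD_PORT  <A:0 Mu:1 Ld:0 B:0 rd:1 wr:1>

reason(slot 4) = WAW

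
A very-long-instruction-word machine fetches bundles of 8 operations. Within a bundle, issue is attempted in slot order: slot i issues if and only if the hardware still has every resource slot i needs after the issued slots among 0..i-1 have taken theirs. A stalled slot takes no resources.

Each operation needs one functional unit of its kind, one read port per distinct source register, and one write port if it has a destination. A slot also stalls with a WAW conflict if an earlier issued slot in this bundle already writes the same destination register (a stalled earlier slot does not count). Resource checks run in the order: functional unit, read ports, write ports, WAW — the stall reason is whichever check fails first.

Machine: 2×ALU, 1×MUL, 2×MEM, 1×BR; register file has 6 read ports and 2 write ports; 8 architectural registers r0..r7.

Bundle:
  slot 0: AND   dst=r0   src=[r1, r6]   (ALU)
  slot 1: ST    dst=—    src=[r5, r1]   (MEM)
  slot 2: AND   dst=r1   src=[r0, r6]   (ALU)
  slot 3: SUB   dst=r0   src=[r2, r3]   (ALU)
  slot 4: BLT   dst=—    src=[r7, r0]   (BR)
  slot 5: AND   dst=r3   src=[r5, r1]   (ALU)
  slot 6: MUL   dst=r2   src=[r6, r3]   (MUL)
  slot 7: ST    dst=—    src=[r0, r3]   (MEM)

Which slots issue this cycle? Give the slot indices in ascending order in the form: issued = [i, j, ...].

(0) want 1×ALU +2rd +1wr — yes → AL1|MU1|ME2|BR1|rd4|wr1
(1) want 1×MEM +2rd +0wr — yes → AL1|MU1|ME1|BR1|rd2|wr1
(2) want 1×ALU +2rd +1wr — yes → AL0|MU1|ME1|BR1|rd0|wr0
(3) want 1×ALU +2rd +1wr — FU → AL0|MU1|ME1|BR1|rd0|wr0
(4) want 1×BR +2rd +0wr — RD_PORT → AL0|MU1|ME1|BR1|rd0|wr0
(5) want 1×ALU +2rd +1wr — FU → AL0|MU1|ME1|BR1|rd0|wr0
(6) want 1×MUL +2rd +1wr — RD_PORT → AL0|MU1|ME1|BR1|rd0|wr0
(7) want 1×MEM +2rd +0wr — RD_PORT → AL0|MU1|ME1|BR1|rd0|wr0

issued = [0, 1, 2]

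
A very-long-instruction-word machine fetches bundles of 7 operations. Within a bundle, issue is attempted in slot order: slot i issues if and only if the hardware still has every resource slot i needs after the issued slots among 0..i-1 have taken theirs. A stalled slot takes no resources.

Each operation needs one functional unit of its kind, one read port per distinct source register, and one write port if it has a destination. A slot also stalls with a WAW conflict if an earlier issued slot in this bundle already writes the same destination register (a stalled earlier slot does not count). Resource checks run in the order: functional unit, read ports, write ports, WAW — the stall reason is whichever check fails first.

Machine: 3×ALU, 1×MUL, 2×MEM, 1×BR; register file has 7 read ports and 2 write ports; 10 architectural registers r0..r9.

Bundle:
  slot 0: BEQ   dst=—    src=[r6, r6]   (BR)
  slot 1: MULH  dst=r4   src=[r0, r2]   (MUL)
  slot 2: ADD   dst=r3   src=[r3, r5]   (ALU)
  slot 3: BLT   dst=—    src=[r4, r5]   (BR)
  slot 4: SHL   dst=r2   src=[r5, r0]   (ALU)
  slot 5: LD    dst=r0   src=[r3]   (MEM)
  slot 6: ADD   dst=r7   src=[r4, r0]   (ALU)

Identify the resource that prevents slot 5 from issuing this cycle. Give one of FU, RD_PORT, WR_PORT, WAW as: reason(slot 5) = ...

reason(slot 5) = WR_PORT

#0 BR src=r6,r6 dispatched  <A:3 Mu:1 Ld:2 B:0 rd:6 wr:2>
#1 MUL src=r0,r2 dispatched  <A:3 Mu:0 Ld:2 B:0 rd:4 wr:1>
#2 ALU src=r3,r5 dispatched  <A:2 Mu:0 Ld:2 B:0 rd:2 wr:0>
#3 BR src=r4,r5 held:FU  <A:2 Mu:0 Ld:2 B:0 rd:2 wr:0>
#4 ALU src=r5,r0 held:WR_PORT  <A:2 Mu:0 Ld:2 B:0 rd:2 wr:0>
#5 MEM src=r3 held:WR_PORT  <A:2 Mu:0 Ld:2 B:0 rd:2 wr:0>
#6 ALU src=r4,r0 held:WR_PORT  <A:2 Mu:0 Ld:2 B:0 rd:2 wr:0>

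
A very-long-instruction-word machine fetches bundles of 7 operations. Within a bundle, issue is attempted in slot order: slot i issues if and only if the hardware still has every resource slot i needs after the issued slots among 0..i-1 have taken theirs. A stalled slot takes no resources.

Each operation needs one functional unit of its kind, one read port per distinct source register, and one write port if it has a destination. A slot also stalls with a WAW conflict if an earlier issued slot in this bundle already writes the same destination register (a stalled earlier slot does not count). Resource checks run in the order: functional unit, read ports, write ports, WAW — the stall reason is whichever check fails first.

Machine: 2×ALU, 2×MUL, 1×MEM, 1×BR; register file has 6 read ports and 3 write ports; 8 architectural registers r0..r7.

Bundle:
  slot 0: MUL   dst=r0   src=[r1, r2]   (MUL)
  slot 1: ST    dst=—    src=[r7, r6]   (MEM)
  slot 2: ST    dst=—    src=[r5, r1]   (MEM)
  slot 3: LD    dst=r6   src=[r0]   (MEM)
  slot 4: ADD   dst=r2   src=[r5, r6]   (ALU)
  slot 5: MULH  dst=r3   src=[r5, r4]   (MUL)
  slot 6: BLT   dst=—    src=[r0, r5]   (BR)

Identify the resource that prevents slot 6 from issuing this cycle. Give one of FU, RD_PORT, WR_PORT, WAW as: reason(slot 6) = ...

reason(slot 6) = RD_PORT

#0 MUL src=r1,r2 dispatched  <A:2 Mu:1 Ld:1 B:1 rd:4 wr:2>
#1 MEM src=r7,r6 dispatched  <A:2 Mu:1 Ld:0 B:1 rd:2 wr:2>
#2 MEM src=r5,r1 held:FU  <A:2 Mu:1 Ld:0 B:1 rd:2 wr:2>
#3 MEM src=r0 held:FU  <A:2 Mu:1 Ld:0 B:1 rd:2 wr:2>
#4 ALU src=r5,r6 dispatched  <A:1 Mu:1 Ld:0 B:1 rd:0 wr:1>
#5 MUL src=r5,r4 held:RD_PORT  <A:1 Mu:1 Ld:0 B:1 rd:0 wr:1>
#6 BR src=r0,r5 held:RD_PORT  <A:1 Mu:1 Ld:0 B:1 rd:0 wr:1>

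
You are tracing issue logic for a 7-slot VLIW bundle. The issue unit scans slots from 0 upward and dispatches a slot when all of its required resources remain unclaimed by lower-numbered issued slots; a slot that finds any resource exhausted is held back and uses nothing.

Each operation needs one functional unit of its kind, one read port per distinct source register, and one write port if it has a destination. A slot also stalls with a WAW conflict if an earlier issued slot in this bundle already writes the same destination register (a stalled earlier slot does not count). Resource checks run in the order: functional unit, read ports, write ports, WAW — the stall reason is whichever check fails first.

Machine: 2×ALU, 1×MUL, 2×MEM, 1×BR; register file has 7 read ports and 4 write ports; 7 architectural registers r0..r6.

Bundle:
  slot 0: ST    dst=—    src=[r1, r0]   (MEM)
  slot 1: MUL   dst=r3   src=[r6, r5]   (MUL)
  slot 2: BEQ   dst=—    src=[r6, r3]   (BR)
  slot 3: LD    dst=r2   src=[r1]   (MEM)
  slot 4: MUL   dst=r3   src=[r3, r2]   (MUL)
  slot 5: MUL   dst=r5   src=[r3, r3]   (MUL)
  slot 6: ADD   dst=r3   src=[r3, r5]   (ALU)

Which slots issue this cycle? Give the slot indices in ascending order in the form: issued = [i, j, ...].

issued = [0, 1, 2, 3]

[0] MEM needs rd=2 wr=0: ok; after: ALU=2 MUL=1 MEM=1 BR=1, R=5, W=4
[1] MUL needs rd=2 wr=1: ok; after: ALU=2 MUL=0 MEM=1 BR=1, R=3, W=3
[2] BR needs rd=2 wr=0: ok; after: ALU=2 MUL=0 MEM=1 BR=0, R=1, W=3
[3] MEM needs rd=1 wr=1: ok; after: ALU=2 MUL=0 MEM=0 BR=0, R=0, W=2
[4] MUL needs rd=2 wr=1: FU; after: ALU=2 MUL=0 MEM=0 BR=0, R=0, W=2
[5] MUL needs rd=1 wr=1: FU; after: ALU=2 MUL=0 MEM=0 BR=0, R=0, W=2
[6] ALU needs rd=2 wr=1: RD_PORT; after: ALU=2 MUL=0 MEM=0 BR=0, R=0, W=2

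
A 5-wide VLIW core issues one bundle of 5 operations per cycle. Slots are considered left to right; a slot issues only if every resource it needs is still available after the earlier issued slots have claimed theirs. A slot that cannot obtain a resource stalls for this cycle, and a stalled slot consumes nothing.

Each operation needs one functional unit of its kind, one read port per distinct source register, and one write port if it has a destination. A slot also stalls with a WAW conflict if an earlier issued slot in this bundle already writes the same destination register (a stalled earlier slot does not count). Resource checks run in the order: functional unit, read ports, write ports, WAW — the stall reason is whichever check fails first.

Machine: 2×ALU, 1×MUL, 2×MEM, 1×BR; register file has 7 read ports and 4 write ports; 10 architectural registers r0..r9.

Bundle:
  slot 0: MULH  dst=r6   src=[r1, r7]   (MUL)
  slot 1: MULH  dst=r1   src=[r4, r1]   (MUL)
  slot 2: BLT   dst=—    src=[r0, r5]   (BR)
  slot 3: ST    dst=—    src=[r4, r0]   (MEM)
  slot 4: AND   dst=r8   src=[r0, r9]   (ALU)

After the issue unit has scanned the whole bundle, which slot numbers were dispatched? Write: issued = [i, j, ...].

issued = [0, 2, 3]

#0 MUL src=r1,r7 dispatched  <A:2 Mu:0 Ld:2 B:1 rd:5 wr:3>
#1 MUL src=r4,r1 held:FU  <A:2 Mu:0 Ld:2 B:1 rd:5 wr:3>
#2 BR src=r0,r5 dispatched  <A:2 Mu:0 Ld:2 B:0 rd:3 wr:3>
#3 MEM src=r4,r0 dispatched  <A:2 Mu:0 Ld:1 B:0 rd:1 wr:3>
#4 ALU src=r0,r9 held:RD_PORT  <A:2 Mu:0 Ld:1 B:0 rd:1 wr:3>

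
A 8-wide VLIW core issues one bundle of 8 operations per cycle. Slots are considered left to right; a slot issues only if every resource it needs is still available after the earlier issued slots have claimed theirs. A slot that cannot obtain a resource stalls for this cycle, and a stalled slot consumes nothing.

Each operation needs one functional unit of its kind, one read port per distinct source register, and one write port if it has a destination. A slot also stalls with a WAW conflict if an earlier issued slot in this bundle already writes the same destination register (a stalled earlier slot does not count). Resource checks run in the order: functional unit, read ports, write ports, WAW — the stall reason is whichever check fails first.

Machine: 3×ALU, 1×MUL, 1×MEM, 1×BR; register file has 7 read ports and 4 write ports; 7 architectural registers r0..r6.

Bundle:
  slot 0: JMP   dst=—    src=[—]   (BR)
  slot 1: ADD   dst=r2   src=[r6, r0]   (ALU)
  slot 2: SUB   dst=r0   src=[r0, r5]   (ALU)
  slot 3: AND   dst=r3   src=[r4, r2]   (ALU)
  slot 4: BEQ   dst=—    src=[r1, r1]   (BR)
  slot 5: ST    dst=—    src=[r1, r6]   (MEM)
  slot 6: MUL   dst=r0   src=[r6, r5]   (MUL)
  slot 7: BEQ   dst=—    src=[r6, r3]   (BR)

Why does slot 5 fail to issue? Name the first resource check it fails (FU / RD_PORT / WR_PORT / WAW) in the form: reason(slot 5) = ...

#0 BR src=- dispatched  <A:3 Mu:1 Ld:1 B:0 rd:7 wr:4>
#1 ALU src=r6,r0 dispatched  <A:2 Mu:1 Ld:1 B:0 rd:5 wr:3>
#2 ALU src=r0,r5 dispatched  <A:1 Mu:1 Ld:1 B:0 rd:3 wr:2>
#3 ALU src=r4,r2 dispatched  <A:0 Mu:1 Ld:1 B:0 rd:1 wr:1>
#4 BR src=r1,r1 held:FU  <A:0 Mu:1 Ld:1 B:0 rd:1 wr:1>
#5 MEM src=r1,r6 held:RD_PORT  <A:0 Mu:1 Ld:1 B:0 rd:1 wr:1>
#6 MUL src=r6,r5 held:RD_PORT  <A:0 Mu:1 Ld:1 B:0 rd:1 wr:1>
#7 BR src=r6,r3 held:FU  <A:0 Mu:1 Ld:1 B:0 rd:1 wr:1>

reason(slot 5) = RD_PORT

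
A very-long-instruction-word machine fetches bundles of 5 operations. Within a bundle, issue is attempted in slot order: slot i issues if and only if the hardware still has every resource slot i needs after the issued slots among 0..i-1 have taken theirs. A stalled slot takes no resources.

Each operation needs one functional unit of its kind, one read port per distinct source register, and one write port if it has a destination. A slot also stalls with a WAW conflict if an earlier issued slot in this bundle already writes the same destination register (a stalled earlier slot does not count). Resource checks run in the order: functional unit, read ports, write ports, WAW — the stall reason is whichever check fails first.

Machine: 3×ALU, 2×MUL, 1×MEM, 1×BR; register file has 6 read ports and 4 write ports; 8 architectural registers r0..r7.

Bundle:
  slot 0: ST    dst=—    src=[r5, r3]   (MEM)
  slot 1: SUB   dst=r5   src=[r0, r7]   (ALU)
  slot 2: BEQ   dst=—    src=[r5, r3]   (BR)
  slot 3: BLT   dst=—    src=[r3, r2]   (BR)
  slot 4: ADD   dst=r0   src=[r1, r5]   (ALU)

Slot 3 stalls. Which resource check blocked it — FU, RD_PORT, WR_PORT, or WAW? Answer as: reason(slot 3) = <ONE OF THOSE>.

#0 MEM src=r5,r3 dispatched  <A:3 Mu:2 Ld:0 B:1 rd:4 wr:4>
#1 ALU src=r0,r7 dispatched  <A:2 Mu:2 Ld:0 B:1 rd:2 wr:3>
#2 BR src=r5,r3 dispatched  <A:2 Mu:2 Ld:0 B:0 rd:0 wr:3>
#3 BR src=r3,r2 held:FU  <A:2 Mu:2 Ld:0 B:0 rd:0 wr:3>
#4 ALU src=r1,r5 held:RD_PORT  <A:2 Mu:2 Ld:0 B:0 rd:0 wr:3>

reason(slot 3) = FU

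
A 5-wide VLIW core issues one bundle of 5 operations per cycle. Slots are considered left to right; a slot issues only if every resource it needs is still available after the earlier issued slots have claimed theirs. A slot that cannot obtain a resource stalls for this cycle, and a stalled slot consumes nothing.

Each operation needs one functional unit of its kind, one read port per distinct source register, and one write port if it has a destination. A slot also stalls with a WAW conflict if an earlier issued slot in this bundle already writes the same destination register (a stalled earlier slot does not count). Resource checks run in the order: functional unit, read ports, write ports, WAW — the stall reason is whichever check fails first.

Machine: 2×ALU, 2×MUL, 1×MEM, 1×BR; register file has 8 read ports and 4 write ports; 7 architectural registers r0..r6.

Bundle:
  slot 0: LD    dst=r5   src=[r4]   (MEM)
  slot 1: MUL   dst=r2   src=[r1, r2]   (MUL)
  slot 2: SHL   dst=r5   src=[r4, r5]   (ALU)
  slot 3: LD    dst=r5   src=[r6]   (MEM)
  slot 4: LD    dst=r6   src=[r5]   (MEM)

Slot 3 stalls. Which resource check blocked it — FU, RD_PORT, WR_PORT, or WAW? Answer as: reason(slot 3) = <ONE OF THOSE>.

reason(slot 3) = FU

  0. MEM→r5 ⇒ go  {2A/2Mu/0Ld/1B | 7r 3w}
  1. MUL→r2 ⇒ go  {2A/1Mu/0Ld/1B | 5r 2w}
  2. ALU→r5 ⇒ no(WAW)  {2A/1Mu/0Ld/1B | 5r 2w}
  3. MEM→r5 ⇒ no(FU)  {2A/1Mu/0Ld/1B | 5r 2w}
  4. MEM→r6 ⇒ no(FU)  {2A/1Mu/0Ld/1B | 5r 2w}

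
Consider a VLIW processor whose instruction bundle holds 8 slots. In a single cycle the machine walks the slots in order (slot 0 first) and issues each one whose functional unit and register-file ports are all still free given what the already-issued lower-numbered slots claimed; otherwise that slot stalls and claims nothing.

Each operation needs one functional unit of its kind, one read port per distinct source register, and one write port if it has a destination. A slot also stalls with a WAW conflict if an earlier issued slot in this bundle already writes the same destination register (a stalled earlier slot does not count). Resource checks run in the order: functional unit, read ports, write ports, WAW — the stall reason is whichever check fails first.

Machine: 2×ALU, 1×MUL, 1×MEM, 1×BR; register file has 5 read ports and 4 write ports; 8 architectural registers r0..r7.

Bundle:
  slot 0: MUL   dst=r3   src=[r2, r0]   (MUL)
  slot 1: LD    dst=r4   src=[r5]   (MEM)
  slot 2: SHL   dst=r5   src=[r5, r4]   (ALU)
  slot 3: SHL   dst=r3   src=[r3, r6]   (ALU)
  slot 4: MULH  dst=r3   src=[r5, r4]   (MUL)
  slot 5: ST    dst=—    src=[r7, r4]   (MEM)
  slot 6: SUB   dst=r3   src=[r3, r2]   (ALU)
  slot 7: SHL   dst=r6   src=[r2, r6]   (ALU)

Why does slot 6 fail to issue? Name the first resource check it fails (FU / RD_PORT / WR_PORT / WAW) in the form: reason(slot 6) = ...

reason(slot 6) = RD_PORT

slot 0 (MUL): ISSUE — free A2,Mu0,Ld1,B1 rp3 wp3
slot 1 (MEM): ISSUE — free A2,Mu0,Ld0,B1 rp2 wp2
slot 2 (ALU): ISSUE — free A1,Mu0,Ld0,B1 rp0 wp1
slot 3 (ALU): stall RD_PORT — free A1,Mu0,Ld0,B1 rp0 wp1
slot 4 (MUL): stall FU — free A1,Mu0,Ld0,B1 rp0 wp1
slot 5 (MEM): stall FU — free A1,Mu0,Ld0,B1 rp0 wp1
slot 6 (ALU): stall RD_PORT — free A1,Mu0,Ld0,B1 rp0 wp1
slot 7 (ALU): stall RD_PORT — free A1,Mu0,Ld0,B1 rp0 wp1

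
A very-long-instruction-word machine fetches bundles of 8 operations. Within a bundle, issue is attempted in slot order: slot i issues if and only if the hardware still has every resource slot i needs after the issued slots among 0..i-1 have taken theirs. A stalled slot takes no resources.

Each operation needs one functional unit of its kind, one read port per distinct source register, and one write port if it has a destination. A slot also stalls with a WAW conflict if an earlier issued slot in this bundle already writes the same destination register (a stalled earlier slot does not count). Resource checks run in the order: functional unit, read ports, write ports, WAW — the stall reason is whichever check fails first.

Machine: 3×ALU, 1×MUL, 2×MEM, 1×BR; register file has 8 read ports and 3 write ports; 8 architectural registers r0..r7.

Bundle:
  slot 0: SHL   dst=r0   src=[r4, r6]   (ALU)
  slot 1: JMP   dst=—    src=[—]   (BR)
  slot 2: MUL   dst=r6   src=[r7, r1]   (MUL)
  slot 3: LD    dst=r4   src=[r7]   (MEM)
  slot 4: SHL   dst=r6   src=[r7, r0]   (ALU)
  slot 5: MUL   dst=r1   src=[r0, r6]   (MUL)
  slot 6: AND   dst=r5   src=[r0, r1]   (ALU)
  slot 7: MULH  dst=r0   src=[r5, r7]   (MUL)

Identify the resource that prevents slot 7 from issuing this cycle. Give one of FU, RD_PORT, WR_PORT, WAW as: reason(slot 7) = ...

reason(slot 7) = FU

(0) want 1×ALU +2rd +1wr — yes → AL2|MU1|ME2|BR1|rd6|wr2
(1) want 1×BR +0rd +0wr — yes → AL2|MU1|ME2|BR0|rd6|wr2
(2) want 1×MUL +2rd +1wr — yes → AL2|MU0|ME2|BR0|rd4|wr1
(3) want 1×MEM +1rd +1wr — yes → AL2|MU0|ME1|BR0|rd3|wr0
(4) want 1×ALU +2rd +1wr — WR_PORT → AL2|MU0|ME1|BR0|rd3|wr0
(5) want 1×MUL +2rd +1wr — FU → AL2|MU0|ME1|BR0|rd3|wr0
(6) want 1×ALU +2rd +1wr — WR_PORT → AL2|MU0|ME1|BR0|rd3|wr0
(7) want 1×MUL +2rd +1wr — FU → AL2|MU0|ME1|BR0|rd3|wr0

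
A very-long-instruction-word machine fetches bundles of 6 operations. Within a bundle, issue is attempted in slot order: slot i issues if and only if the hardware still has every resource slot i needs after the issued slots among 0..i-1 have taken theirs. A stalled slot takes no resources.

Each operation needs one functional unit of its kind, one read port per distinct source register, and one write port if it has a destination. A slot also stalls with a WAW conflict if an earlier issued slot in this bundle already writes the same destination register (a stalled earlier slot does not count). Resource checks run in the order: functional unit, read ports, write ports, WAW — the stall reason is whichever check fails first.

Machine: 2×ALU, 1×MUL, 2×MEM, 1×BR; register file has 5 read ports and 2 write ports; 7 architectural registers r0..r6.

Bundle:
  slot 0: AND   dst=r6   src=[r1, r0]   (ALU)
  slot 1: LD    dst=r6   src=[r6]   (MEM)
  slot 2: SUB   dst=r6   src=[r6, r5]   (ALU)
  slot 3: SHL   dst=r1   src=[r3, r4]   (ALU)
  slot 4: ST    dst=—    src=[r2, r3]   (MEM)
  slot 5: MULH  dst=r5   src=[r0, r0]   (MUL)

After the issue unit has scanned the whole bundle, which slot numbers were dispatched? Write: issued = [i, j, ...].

issued = [0, 3]

[0] ALU needs rd=2 wr=1: ok; after: ALU=1 MUL=1 MEM=2 BR=1, R=3, W=1
[1] MEM needs rd=1 wr=1: WAW; after: ALU=1 MUL=1 MEM=2 BR=1, R=3, W=1
[2] ALU needs rd=2 wr=1: WAW; after: ALU=1 MUL=1 MEM=2 BR=1, R=3, W=1
[3] ALU needs rd=2 wr=1: ok; after: ALU=0 MUL=1 MEM=2 BR=1, R=1, W=0
[4] MEM needs rd=2 wr=0: RD_PORT; after: ALU=0 MUL=1 MEM=2 BR=1, R=1, W=0
[5] MUL needs rd=1 wr=1: WR_PORT; after: ALU=0 MUL=1 MEM=2 BR=1, R=1, W=0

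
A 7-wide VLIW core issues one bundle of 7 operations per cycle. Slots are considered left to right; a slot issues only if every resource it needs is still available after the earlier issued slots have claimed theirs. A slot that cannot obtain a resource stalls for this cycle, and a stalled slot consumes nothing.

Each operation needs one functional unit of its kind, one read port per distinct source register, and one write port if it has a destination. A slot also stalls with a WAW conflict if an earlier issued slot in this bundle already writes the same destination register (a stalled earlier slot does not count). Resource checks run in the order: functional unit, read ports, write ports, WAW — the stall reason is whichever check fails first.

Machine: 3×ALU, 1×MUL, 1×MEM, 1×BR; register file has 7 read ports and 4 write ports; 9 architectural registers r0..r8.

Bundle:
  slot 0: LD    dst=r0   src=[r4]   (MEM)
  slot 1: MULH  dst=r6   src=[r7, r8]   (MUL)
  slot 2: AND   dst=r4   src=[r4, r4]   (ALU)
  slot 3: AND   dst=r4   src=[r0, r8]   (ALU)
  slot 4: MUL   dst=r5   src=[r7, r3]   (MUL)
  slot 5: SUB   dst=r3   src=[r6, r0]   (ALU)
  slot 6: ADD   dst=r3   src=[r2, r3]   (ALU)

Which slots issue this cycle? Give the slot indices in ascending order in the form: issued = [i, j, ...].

[0] MEM needs rd=1 wr=1: ok; after: ALU=3 MUL=1 MEM=0 BR=1, R=6, W=3
[1] MUL needs rd=2 wr=1: ok; after: ALU=3 MUL=0 MEM=0 BR=1, R=4, W=2
[2] ALU needs rd=1 wr=1: ok; after: ALU=2 MUL=0 MEM=0 BR=1, R=3, W=1
[3] ALU needs rd=2 wr=1: WAW; after: ALU=2 MUL=0 MEM=0 BR=1, R=3, W=1
[4] MUL needs rd=2 wr=1: FU; after: ALU=2 MUL=0 MEM=0 BR=1, R=3, W=1
[5] ALU needs rd=2 wr=1: ok; after: ALU=1 MUL=0 MEM=0 BR=1, R=1, W=0
[6] ALU needs rd=2 wr=1: RD_PORT; after: ALU=1 MUL=0 MEM=0 BR=1, R=1, W=0

issued = [0, 1, 2, 5]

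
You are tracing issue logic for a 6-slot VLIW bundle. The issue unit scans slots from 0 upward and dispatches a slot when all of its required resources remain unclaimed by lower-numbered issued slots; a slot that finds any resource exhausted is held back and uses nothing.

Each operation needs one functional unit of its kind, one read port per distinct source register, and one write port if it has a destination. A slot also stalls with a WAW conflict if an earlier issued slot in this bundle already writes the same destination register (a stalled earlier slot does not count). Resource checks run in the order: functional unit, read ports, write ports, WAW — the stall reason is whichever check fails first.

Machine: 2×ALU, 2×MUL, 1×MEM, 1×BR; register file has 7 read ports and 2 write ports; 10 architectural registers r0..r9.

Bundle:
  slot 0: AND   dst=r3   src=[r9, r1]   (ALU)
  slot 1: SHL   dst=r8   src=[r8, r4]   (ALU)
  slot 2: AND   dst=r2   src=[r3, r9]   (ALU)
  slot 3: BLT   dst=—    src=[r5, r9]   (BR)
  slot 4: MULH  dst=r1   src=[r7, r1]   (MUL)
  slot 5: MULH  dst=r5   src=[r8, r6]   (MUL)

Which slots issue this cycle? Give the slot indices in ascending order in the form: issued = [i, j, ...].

(0) want 1×ALU +2rd +1wr — yes → AL1|MU2|ME1|BR1|rd5|wr1
(1) want 1×ALU +2rd +1wr — yes → AL0|MU2|ME1|BR1|rd3|wr0
(2) want 1×ALU +2rd +1wr — FU → AL0|MU2|ME1|BR1|rd3|wr0
(3) want 1×BR +2rd +0wr — yes → AL0|MU2|ME1|BR0|rd1|wr0
(4) want 1×MUL +2rd +1wr — RD_PORT → AL0|MU2|ME1|BR0|rd1|wr0
(5) want 1×MUL +2rd +1wr — RD_PORT → AL0|MU2|ME1|BR0|rd1|wr0

issued = [0, 1, 3]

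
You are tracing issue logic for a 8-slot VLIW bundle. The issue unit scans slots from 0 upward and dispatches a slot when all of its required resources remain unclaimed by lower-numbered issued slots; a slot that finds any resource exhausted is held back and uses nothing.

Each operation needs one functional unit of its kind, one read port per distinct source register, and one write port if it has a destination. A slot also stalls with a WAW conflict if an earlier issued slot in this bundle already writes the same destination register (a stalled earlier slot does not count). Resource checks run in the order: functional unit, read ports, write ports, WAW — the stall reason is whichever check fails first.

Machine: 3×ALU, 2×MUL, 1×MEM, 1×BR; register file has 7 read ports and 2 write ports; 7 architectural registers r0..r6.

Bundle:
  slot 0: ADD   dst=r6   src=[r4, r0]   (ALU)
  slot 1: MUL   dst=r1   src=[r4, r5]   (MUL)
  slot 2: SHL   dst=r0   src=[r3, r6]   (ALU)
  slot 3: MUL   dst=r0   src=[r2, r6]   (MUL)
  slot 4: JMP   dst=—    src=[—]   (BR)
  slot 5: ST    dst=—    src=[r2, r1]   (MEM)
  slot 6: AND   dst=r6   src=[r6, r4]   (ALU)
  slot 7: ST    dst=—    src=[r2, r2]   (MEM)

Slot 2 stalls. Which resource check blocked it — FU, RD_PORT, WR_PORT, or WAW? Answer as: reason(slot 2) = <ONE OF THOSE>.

reason(slot 2) = WR_PORT

[0] ALU needs rd=2 wr=1: ok; after: ALU=2 MUL=2 MEM=1 BR=1, R=5, W=1
[1] MUL needs rd=2 wr=1: ok; after: ALU=2 MUL=1 MEM=1 BR=1, R=3, W=0
[2] ALU needs rd=2 wr=1: WR_PORT; after: ALU=2 MUL=1 MEM=1 BR=1, R=3, W=0
[3] MUL needs rd=2 wr=1: WR_PORT; after: ALU=2 MUL=1 MEM=1 BR=1, R=3, W=0
[4] BR needs rd=0 wr=0: ok; after: ALU=2 MUL=1 MEM=1 BR=0, R=3, W=0
[5] MEM needs rd=2 wr=0: ok; after: ALU=2 MUL=1 MEM=0 BR=0, R=1, W=0
[6] ALU needs rd=2 wr=1: RD_PORT; after: ALU=2 MUL=1 MEM=0 BR=0, R=1, W=0
[7] MEM needs rd=1 wr=0: FU; after: ALU=2 MUL=1 MEM=0 BR=0, R=1, W=0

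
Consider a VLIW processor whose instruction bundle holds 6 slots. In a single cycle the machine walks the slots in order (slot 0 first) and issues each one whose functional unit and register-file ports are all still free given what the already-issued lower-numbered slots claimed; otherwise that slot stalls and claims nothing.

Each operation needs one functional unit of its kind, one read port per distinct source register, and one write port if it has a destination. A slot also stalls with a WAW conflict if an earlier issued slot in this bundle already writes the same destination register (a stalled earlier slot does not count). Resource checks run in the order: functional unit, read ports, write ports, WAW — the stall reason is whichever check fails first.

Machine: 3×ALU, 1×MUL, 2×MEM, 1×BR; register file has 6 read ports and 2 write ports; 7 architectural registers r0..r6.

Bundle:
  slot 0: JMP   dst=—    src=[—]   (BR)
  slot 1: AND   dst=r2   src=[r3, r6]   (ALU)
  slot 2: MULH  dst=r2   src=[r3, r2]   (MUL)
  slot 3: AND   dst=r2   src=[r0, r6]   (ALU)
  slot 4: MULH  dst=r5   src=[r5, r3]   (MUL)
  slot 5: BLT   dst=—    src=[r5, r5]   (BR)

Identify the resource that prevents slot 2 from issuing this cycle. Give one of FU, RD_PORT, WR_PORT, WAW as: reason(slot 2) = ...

reason(slot 2) = WAW

[0] BR needs rd=0 wr=0: ok; after: ALU=3 MUL=1 MEM=2 BR=0, R=6, W=2
[1] ALU needs rd=2 wr=1: ok; after: ALU=2 MUL=1 MEM=2 BR=0, R=4, W=1
[2] MUL needs rd=2 wr=1: WAW; after: ALU=2 MUL=1 MEM=2 BR=0, R=4, W=1
[3] ALU needs rd=2 wr=1: WAW; after: ALU=2 MUL=1 MEM=2 BR=0, R=4, W=1
[4] MUL needs rd=2 wr=1: ok; after: ALU=2 MUL=0 MEM=2 BR=0, R=2, W=0
[5] BR needs rd=1 wr=0: FU; after: ALU=2 MUL=0 MEM=2 BR=0, R=2, W=0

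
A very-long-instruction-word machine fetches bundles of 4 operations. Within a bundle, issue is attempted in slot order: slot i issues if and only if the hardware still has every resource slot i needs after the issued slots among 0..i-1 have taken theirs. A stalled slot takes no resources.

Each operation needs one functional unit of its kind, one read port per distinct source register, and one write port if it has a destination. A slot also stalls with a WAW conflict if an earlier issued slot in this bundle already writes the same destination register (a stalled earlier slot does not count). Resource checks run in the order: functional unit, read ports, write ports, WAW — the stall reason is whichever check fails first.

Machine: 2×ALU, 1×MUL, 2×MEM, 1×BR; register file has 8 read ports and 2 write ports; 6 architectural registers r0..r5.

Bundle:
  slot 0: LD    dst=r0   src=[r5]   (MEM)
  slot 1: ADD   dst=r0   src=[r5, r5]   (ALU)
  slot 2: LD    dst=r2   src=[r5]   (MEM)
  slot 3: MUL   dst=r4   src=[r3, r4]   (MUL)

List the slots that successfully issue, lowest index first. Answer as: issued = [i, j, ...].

issued = [0, 2]

[0] MEM needs rd=1 wr=1: ok; after: ALU=2 MUL=1 MEM=1 BR=1, R=7, W=1
[1] ALU needs rd=1 wr=1: WAW; after: ALU=2 MUL=1 MEM=1 BR=1, R=7, W=1
[2] MEM needs rd=1 wr=1: ok; after: ALU=2 MUL=1 MEM=0 BR=1, R=6, W=0
[3] MUL needs rd=2 wr=1: WR_PORT; after: ALU=2 MUL=1 MEM=0 BR=1, R=6, W=0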